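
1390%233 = 225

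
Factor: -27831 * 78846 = -1 * 2^1 * 3^2 * 17^1 * 773^1 * 9277^1 = -2194363026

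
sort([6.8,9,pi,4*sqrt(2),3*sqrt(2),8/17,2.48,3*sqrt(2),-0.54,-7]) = [-7,-0.54,8/17,2.48,pi,3*sqrt(2),3*sqrt(2),4*sqrt(2),6.8,9]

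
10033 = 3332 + 6701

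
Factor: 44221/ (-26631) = -1 * 3^ (-2) * 11^ (-1) * 269^ (-1) * 44221^1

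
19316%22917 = 19316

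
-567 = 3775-4342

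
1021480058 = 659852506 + 361627552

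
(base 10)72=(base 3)2200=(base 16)48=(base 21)39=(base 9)80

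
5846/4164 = 2923/2082 ≈ 1.40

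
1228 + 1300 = 2528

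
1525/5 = 305 = 305.00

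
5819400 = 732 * 7950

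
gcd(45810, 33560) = 10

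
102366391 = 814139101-711772710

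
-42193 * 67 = -2826931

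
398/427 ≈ 0.932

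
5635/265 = 1127/53 ≈ 21.26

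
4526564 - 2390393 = 2136171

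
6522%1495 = 542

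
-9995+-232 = -10227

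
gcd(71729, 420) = 7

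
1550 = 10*155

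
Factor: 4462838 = 2^1 * 47^1 * 197^1 * 241^1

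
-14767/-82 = 180 + 7/82 ≈ 180.09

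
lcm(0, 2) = 0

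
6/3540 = 1/590 ≈ 0.00169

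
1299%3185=1299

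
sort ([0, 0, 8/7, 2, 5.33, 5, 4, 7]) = [0, 0, 8/7, 2, 4, 5, 5.33, 7]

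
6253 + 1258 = 7511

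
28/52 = 7/13≈0.538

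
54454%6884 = 6266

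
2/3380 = 1/1690 ≈ 0.000592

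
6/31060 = 3/15530 ≈ 0.000193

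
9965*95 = 946675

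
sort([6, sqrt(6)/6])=[sqrt(6)/6, 6]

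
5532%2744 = 44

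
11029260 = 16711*660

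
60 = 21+39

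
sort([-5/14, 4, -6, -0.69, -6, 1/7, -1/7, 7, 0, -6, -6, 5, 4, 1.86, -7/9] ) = [-6, -6, -6, -6, -7/9, -0.69, -5/14, -1/7, 0, 1/7, 1.86, 4, 4, 5, 7] 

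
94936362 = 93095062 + 1841300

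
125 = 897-772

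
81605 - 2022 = 79583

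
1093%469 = 155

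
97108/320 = 303+37/80 ≈ 303.46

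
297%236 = 61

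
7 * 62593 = 438151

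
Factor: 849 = 3^1 * 283^1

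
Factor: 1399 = 1399^1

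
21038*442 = 9298796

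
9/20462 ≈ 0.000440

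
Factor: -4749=-1*3^1*1583^1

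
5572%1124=1076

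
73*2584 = 188632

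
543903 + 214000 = 757903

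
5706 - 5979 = -273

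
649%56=33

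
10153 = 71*143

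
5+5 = 10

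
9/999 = 1/111 ≈ 0.00901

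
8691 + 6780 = 15471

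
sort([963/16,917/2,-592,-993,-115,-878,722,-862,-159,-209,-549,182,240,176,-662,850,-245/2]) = [-993,-878,-862,-662,-592,-549,-209,-159,-245/2,-115,963/16,176,182,240,917/2,722,850]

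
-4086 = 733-4819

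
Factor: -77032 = -1*2^3*9629^1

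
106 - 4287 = -4181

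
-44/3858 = -22/1929 ≈ -0.0114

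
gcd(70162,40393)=1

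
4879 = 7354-2475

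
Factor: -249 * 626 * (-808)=2^4 * 3^1 * 83^1 * 101^1 * 313^1=125946192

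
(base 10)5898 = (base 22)c42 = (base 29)70b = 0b1011100001010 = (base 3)22002110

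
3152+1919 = 5071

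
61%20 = 1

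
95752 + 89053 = 184805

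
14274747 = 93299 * 153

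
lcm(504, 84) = 504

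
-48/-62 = 24/31 ≈ 0.774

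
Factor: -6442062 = -1*2^1*3^1*11^1*97607^1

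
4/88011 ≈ 0.0000454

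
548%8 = 4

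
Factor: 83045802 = 2^1*3^1*7^1*211^1*9371^1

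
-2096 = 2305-4401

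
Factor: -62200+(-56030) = -1*2^1*3^1*5^1*7^1*563^1 = -118230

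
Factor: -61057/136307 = -1 * 31^(-1) * 4397^(-1) * 61057^1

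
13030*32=416960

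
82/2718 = 41/1359 ≈ 0.0302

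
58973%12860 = 7533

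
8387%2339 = 1370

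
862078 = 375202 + 486876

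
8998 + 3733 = 12731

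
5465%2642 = 181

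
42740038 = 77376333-34636295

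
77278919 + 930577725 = 1007856644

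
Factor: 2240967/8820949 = 3^1*53^(-1)*149^(-1)*1117^(-1)*746989^1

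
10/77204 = 5/38602 ≈ 0.000130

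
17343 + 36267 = 53610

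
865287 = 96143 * 9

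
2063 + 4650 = 6713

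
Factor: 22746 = 2^1*3^1*17^1*223^1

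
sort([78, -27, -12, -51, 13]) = [-51, -27, -12, 13, 78]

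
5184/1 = 5184 = 5184.00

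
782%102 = 68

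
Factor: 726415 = 5^1*145283^1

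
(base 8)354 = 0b11101100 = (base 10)236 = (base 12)178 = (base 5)1421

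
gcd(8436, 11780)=76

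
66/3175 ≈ 0.0208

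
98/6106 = 49/3053≈0.0160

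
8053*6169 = 49678957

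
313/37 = 8+17/37 ≈ 8.46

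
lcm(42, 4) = 84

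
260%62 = 12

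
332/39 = 8 + 20/39 ≈ 8.51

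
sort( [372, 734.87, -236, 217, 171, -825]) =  [-825, -236, 171, 217, 372, 734.87]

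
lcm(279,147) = 13671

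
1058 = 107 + 951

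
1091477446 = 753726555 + 337750891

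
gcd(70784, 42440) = 8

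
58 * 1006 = 58348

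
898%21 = 16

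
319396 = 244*1309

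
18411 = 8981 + 9430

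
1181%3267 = 1181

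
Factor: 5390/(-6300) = -1*2^(-1)*3^(-2)*5^(-1)*7^1*11^1 = -77/90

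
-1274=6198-7472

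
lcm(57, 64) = 3648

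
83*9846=817218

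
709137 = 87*8151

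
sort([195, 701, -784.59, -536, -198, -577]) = [-784.59, -577, -536, -198, 195, 701]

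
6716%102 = 86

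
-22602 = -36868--14266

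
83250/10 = 8325 = 8325.00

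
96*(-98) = -9408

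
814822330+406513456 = 1221335786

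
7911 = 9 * 879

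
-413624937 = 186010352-599635289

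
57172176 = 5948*9612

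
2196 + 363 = 2559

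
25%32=25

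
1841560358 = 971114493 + 870445865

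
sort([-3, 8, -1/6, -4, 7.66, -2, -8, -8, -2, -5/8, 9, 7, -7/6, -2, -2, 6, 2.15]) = [-8, -8, -4, -3, -2, -2, -2, -2, -7/6, -5/8, -1/6, 2.15, 6, 7, 7.66, 8, 9]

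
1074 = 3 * 358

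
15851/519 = 30 + 281/519 ≈ 30.54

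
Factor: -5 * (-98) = 2^1 * 5^1 * 7^2 = 490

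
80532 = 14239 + 66293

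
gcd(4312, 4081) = 77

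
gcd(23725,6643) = 949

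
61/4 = 15 + 1/4 = 15.25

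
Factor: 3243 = 3^1*23^1*47^1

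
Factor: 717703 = 7^2*97^1*151^1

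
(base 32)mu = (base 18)24e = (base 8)1336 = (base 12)512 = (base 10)734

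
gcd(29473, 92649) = 1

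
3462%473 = 151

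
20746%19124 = 1622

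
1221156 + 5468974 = 6690130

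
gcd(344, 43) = 43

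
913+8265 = 9178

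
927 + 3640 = 4567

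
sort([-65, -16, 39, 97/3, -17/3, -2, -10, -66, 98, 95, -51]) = [-66, -65, -51, -16, -10, -17/3, -2, 97/3, 39, 95, 98]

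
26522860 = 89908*295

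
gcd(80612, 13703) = 1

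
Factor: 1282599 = 3^2 * 17^1 * 83^1 * 101^1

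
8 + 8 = 16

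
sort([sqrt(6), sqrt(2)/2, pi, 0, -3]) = [-3, 0, sqrt(2)/2, sqrt(6), pi]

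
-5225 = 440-5665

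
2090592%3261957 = 2090592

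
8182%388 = 34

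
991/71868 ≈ 0.0138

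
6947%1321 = 342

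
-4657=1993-6650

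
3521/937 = 3 + 710/937≈3.76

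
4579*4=18316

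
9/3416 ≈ 0.00263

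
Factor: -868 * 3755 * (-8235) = 2^2 * 3^3 * 5^2 * 7^1 * 31^1 * 61^1 * 751^1 = 26840664900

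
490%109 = 54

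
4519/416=10 + 359/416 ≈ 10.86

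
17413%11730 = 5683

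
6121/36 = 170+1/36 ≈ 170.03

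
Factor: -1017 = -1 * 3^2 * 113^1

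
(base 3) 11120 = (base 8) 173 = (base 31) 3u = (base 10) 123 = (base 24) 53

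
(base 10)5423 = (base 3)21102212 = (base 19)f08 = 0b1010100101111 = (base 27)7bn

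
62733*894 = 56083302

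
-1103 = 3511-4614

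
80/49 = 1 + 31/49 ≈ 1.63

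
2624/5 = 524+4/5 = 524.80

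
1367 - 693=674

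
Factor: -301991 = -1 * 301991^1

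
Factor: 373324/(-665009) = -1 * 2^2 * 7^1 * 67^1 * 109^(-1) * 199^1 * 6101^(-1)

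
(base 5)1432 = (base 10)242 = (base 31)7p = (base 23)ac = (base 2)11110010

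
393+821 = 1214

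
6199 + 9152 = 15351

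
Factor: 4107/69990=2^(-1) * 5^(-1) * 37^2 * 2333^(-1)=1369/23330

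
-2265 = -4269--2004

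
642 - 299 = 343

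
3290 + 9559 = 12849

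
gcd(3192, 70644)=84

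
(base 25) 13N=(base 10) 723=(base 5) 10343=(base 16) 2D3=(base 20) 1G3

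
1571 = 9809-8238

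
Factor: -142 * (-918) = 2^2 * 3^3 * 17^1 * 71^1 = 130356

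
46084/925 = 49 + 759/925 ≈ 49.82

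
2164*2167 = 4689388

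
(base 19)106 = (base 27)dg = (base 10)367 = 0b101101111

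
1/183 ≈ 0.00546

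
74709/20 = 3735 + 9/20 = 3735.45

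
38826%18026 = 2774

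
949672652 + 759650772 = 1709323424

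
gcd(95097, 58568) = 1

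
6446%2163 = 2120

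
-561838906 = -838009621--276170715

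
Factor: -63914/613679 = -1 * 2^1 * 11^ (-1) * 47^ (-1) * 1187^ (-1) * 31957^1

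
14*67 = 938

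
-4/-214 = 2/107 ≈ 0.0187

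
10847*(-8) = -86776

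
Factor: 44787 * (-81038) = -1 * 2^1 * 3^1 * 14929^1 * 40519^1 = -3629448906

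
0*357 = 0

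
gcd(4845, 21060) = 15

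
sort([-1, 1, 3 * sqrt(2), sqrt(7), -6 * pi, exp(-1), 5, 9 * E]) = [-6 * pi, -1, exp(-1), 1, sqrt(7), 3 * sqrt(2), 5, 9 * E]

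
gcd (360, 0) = 360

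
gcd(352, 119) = 1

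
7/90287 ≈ 0.0000775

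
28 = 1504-1476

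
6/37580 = 3/18790 ≈ 0.000160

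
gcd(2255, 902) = 451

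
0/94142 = 0 = 0.00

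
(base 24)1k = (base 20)24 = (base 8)54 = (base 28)1g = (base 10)44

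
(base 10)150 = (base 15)a0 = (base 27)5f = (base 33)4i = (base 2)10010110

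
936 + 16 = 952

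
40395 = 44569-4174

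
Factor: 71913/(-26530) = -1 * 2^(-1) * 3^1 * 5^(-1) * 7^(-1) * 379^(-1) * 23971^1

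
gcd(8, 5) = 1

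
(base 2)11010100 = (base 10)212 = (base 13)134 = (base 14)112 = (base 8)324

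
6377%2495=1387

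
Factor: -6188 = -1*2^2*7^1*13^1*17^1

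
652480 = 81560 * 8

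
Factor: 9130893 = 3^1*53^1*57427^1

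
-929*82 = -76178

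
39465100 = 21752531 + 17712569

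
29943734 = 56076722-26132988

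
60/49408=15/12352 ≈ 0.00121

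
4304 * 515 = 2216560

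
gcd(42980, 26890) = 10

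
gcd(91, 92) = 1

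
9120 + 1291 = 10411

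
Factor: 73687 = 31^1*2377^1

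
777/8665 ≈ 0.0897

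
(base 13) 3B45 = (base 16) 213B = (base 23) G1K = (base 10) 8507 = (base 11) 6434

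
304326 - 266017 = 38309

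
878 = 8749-7871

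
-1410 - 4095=-5505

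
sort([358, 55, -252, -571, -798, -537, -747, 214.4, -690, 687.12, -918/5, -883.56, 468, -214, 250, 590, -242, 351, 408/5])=[-883.56, -798, -747, -690, -571, -537, -252, -242, -214, -918/5, 55, 408/5, 214.4, 250, 351, 358, 468, 590, 687.12]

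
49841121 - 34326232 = 15514889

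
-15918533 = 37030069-52948602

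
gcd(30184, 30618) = 14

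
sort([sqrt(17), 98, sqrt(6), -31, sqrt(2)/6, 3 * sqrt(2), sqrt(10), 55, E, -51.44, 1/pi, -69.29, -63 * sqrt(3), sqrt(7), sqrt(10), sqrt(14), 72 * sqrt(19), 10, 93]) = [-63 * sqrt(3), -69.29, -51.44, -31, sqrt(2)/6, 1/pi, sqrt(6), sqrt(7), E, sqrt(10), sqrt(10), sqrt(14), sqrt(17), 3 * sqrt(2), 10, 55, 93, 98, 72 * sqrt(19)]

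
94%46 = 2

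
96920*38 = 3682960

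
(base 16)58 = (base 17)53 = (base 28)34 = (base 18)4g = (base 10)88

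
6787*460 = 3122020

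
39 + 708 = 747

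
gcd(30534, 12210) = 6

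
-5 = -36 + 31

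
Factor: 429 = 3^1*11^1*13^1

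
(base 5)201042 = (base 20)fjh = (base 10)6397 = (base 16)18fd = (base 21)ead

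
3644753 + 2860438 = 6505191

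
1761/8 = 220 + 1/8 ≈ 220.13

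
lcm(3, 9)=9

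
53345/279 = 191 + 56/279 ≈ 191.20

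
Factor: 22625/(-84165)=-1 * 3^(-1) * 5^2 * 31^(-1)=-25/93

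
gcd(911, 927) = 1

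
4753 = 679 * 7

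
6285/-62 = -101 - 23/62 ≈ -101.37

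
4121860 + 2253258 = 6375118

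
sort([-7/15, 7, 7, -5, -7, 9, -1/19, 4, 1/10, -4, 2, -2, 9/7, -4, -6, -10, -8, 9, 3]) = [-10, -8, -7, -6, -5, -4, -4, -2, -7/15, -1/19, 1/10, 9/7, 2, 3, 4, 7, 7, 9, 9]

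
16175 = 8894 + 7281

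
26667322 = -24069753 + 50737075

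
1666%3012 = 1666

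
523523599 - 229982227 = 293541372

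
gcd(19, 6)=1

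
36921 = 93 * 397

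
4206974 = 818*5143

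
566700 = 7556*75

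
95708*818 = 78289144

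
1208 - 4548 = -3340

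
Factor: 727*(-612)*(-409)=2^2*3^2*17^1*409^1*727^1=181973916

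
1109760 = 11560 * 96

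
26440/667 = 39 + 427/667 ≈ 39.64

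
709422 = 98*7239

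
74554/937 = 79 + 531/937 ≈ 79.57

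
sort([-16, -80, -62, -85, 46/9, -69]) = [-85, -80, -69, -62, -16, 46/9]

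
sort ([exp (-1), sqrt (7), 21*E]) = [exp (-1), sqrt (7), 21*E]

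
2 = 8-6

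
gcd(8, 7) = 1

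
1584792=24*66033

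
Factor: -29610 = -1*2^1*3^2*5^1*7^1*47^1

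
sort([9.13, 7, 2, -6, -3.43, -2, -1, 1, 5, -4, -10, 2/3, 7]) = [-10, -6, -4, -3.43, -2, -1, 2/3, 1, 2, 5, 7, 7, 9.13]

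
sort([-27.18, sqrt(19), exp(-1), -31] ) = [-31, -27.18, exp(-1), sqrt(19)] 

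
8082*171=1382022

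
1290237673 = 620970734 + 669266939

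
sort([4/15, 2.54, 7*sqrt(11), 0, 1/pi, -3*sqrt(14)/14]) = [-3*sqrt(14)/14, 0, 4/15, 1/pi, 2.54, 7*sqrt(11)]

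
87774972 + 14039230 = 101814202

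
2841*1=2841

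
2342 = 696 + 1646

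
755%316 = 123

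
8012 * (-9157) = -73365884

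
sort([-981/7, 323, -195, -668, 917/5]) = [-668, -195, -981/7, 917/5, 323]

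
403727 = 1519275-1115548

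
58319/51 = 1143 + 26/51 ≈ 1143.51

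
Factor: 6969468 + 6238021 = 19^1 * 695131^1 = 13207489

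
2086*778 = 1622908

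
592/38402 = 296/19201≈0.0154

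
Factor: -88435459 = -1 * 7^1 * 12633637^1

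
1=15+-14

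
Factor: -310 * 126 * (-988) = 2^4 * 3^2 * 5^1 * 7^1 * 13^1 * 19^1 * 31^1 = 38591280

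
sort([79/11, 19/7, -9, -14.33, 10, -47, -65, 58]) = [-65, -47, -14.33, -9, 19/7, 79/11, 10, 58]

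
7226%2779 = 1668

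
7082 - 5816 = 1266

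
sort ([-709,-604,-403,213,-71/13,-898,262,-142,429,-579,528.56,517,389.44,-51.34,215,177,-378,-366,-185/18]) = [-898,-709,-604,-579,-403,-378,-366,-142,-51.34,-185/18,-71/13,177,213,215,262,389.44,429,517,528.56]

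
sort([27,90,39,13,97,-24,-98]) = [-98,-24,13,27,39,90,97]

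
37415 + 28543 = 65958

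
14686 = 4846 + 9840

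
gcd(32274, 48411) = 16137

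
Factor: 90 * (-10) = -1 * 2^2 * 3^2 * 5^2 = -900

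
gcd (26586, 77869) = 1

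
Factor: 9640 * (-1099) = -1 * 2^3 * 5^1 * 7^1 * 157^1 * 241^1 = -10594360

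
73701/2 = 36850 + 1/2 = 36850.50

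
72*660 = 47520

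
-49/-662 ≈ 0.0740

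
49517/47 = 1053 + 26/47 ≈ 1053.55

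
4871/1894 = 2 + 1083/1894 ≈ 2.57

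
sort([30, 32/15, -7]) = [-7, 32/15, 30]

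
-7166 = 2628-9794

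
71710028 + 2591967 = 74301995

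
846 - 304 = 542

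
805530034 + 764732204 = 1570262238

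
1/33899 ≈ 0.0000295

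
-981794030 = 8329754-990123784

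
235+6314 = 6549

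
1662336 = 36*46176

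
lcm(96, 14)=672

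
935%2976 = 935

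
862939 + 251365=1114304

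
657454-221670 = 435784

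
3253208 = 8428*386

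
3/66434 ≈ 0.0000452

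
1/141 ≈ 0.00709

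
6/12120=1/2020 ≈ 0.000495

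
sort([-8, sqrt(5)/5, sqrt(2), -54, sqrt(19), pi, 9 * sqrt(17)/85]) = [-54, -8, 9 * sqrt(17)/85, sqrt(5)/5, sqrt(2), pi, sqrt(19)]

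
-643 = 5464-6107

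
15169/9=1685 + 4/9 ≈ 1685.44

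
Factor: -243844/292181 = -1 * 2^2 * 60961^1 * 292181^(-1)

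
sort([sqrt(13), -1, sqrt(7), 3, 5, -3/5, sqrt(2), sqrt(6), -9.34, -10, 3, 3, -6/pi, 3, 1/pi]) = [-10, -9.34, -6/pi, -1, -3/5, 1/pi, sqrt(2), sqrt(6), sqrt(7), 3, 3, 3, 3, sqrt(13), 5]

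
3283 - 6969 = -3686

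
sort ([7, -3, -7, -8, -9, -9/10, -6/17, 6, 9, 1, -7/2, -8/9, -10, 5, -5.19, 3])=[-10, -9, -8, -7, -5.19, -7/2, -3, -9/10, -8/9, -6/17, 1, 3, 5, 6, 7, 9]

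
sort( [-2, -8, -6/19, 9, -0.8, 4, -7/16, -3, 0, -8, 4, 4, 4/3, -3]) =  [-8, -8, -3, -3, -2, -0.8, -7/16, -6/19, 0, 4/3, 4, 4, 4, 9]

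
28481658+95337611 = 123819269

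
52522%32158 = 20364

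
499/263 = 1 + 236/263 ≈ 1.90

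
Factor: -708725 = -1*5^2*28349^1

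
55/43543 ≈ 0.00126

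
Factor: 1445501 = 19^1*76079^1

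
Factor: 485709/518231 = 3^1*229^1*733^(-1) = 687/733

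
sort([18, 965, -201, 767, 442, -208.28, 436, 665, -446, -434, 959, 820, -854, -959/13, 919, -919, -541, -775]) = [-919, -854, -775, -541, -446, -434, -208.28, -201, -959/13, 18, 436, 442, 665, 767, 820, 919, 959, 965]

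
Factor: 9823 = 11^1 * 19^1 * 47^1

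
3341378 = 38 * 87931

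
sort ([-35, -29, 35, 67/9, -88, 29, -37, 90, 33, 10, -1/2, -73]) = [-88, -73, -37, -35, -29, -1/2, 67/9, 10, 29, 33, 35, 90]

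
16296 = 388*42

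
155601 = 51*3051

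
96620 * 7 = 676340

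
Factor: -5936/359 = -1*2^4*7^1*53^1*359^(-1)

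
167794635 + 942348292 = 1110142927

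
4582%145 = 87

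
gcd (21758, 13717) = 473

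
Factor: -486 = -1*2^1*3^5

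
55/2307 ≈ 0.0238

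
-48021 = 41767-89788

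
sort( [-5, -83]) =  [-83, -5]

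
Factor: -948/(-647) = 2^2*3^1*79^1*647^(-1)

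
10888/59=184 + 32/59 ≈ 184.54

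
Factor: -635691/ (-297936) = 2^ (-4) * 3^ (-1) * 7^1 * 2069^ (-1) * 30271^1 = 211897/99312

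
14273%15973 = 14273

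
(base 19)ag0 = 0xf4a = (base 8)7512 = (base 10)3914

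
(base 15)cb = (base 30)6b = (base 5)1231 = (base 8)277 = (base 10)191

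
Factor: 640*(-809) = -1*2^7*5^1*809^1 = -517760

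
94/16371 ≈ 0.00574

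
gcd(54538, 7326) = 814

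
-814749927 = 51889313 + -866639240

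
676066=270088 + 405978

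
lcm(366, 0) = 0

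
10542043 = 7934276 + 2607767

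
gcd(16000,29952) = 128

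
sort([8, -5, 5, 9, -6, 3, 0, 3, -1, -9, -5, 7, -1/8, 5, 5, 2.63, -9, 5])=[-9, -9, -6, -5, -5, -1, -1/8, 0, 2.63, 3, 3, 5, 5, 5, 5, 7, 8, 9]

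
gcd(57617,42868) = 7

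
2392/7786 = 1196/3893 ≈ 0.307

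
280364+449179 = 729543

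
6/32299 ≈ 0.000186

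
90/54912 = 15/9152 ≈ 0.00164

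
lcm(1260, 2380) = 21420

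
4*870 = 3480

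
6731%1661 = 87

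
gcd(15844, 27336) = 68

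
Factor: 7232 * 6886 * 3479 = 2^7 * 7^2 * 11^1 * 71^1 * 113^1 * 313^1 = 173252641408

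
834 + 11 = 845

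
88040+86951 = 174991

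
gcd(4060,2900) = 580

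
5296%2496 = 304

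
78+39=117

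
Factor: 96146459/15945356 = 2^ (-2)*7^ (-1)*59^1*613^ (-1)*929^ (-1)*1629601^1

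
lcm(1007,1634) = 86602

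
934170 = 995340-61170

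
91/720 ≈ 0.126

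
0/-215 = 0 = 0.00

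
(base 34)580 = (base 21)df4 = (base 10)6052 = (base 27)884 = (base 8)13644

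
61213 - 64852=-3639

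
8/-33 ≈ -0.242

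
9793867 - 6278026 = 3515841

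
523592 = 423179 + 100413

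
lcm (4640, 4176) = 41760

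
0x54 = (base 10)84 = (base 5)314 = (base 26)36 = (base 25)39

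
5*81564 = 407820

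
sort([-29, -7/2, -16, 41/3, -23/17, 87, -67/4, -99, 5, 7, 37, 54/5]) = [-99, -29, -67/4, -16, -7/2, -23/17, 5, 7, 54/5, 41/3, 37, 87]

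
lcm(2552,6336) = 183744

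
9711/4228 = 2+1255/4228 ≈ 2.30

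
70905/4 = 17726+1/4 = 17726.25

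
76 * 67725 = 5147100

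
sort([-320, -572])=[-572, -320]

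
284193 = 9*31577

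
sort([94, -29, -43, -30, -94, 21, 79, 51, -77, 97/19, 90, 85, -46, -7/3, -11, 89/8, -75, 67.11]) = [-94, -77, -75, -46, -43, -30, -29, -11, -7/3, 97/19, 89/8, 21, 51, 67.11, 79, 85, 90, 94]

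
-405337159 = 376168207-781505366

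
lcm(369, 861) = 2583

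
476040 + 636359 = 1112399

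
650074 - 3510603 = -2860529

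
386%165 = 56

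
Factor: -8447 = -1*8447^1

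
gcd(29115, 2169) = 9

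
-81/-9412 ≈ 0.00861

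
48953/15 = 3263 + 8/15 ≈ 3263.53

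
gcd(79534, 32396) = 182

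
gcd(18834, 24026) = 2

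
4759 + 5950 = 10709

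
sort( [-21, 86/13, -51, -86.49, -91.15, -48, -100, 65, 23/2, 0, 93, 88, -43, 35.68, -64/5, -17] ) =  [-100, -91.15, -86.49, -51, -48, -43, -21, -17, -64/5, 0, 86/13, 23/2, 35.68, 65, 88, 93] 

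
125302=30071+95231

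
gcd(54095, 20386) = 1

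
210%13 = 2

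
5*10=50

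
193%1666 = 193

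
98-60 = 38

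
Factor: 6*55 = 2^1*3^1*5^1*11^1 = 330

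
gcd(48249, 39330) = 9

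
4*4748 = 18992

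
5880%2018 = 1844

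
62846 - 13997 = 48849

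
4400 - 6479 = -2079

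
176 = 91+85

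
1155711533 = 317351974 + 838359559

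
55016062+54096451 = 109112513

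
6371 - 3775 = 2596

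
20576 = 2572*8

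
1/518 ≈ 0.00193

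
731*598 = 437138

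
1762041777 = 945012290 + 817029487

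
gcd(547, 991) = 1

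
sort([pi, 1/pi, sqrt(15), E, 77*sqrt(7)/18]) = [1/pi, E, pi, sqrt(15), 77*sqrt(7)/18]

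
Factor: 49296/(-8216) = -1 * 2^1 * 3^1 = -6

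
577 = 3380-2803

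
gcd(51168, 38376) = 12792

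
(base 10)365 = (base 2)101101101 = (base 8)555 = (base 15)195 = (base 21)h8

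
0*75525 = 0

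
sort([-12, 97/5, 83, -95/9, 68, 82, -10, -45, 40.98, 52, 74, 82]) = [-45, -12, -95/9, -10, 97/5, 40.98, 52, 68, 74, 82, 82, 83]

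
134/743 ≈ 0.180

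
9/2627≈0.00343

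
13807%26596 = 13807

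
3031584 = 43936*69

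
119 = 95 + 24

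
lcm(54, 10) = 270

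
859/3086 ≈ 0.278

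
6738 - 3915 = 2823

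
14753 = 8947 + 5806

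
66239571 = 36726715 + 29512856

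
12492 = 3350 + 9142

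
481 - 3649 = -3168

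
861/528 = 287/176 ≈ 1.63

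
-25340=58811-84151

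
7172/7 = 1024 + 4/7≈1024.57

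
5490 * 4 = 21960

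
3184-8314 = -5130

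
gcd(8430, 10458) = 6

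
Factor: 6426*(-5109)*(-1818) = 2^2*3^6*7^1*13^1*17^1*101^1*131^1 = 59685729012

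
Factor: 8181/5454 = 2^(-1) * 3^1 = 3/2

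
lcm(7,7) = 7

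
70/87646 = 35/43823 ≈ 0.000799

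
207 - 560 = -353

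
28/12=7/3 ≈ 2.33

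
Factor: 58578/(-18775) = -1*2^1*3^1*5^(-2)*13^1 = -78/25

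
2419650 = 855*2830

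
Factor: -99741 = -1*3^1*33247^1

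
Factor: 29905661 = 227^1*131743^1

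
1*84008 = 84008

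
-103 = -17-86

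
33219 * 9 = 298971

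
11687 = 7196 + 4491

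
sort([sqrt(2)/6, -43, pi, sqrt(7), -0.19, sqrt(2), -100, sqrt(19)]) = [-100, -43, -0.19, sqrt(2)/6, sqrt(2), sqrt(7), pi, sqrt(19)]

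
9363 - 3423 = 5940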